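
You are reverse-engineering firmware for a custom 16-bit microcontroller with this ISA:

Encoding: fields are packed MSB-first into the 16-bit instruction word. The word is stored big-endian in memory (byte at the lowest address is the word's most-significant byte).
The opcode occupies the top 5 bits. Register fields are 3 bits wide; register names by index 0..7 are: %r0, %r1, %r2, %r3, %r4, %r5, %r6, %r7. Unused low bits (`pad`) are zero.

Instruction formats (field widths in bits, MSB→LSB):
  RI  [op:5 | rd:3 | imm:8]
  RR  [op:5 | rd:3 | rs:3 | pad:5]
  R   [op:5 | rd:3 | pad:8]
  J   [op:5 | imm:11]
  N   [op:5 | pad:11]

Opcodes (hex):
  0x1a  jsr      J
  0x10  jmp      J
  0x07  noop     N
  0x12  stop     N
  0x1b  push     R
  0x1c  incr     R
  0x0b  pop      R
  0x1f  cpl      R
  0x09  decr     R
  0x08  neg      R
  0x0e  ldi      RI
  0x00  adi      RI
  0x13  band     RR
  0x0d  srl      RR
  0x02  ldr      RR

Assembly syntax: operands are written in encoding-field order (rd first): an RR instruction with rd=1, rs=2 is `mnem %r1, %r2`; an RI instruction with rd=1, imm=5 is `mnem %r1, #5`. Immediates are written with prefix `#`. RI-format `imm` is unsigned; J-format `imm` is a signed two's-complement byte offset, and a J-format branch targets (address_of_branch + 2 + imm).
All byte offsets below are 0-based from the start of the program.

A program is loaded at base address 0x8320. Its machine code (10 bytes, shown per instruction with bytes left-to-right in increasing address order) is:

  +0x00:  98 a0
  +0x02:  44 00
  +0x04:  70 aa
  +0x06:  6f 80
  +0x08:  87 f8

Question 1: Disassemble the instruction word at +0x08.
off 0x08: read 87 f8 as big → 0x87f8
  top 5b → 0x10 → jmp [J]
  imm@[10:0]=0x7f8 (s11→-8) ⇒ #-8

jmp #-8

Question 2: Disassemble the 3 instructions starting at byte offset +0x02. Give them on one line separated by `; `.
@+02  big-endian(44 00) = 0x4400
  op=0x4400>>11=0x8 ⇒ neg (R)
  rd@[10:8]=0x4 ⇒ %r4
@+04  big-endian(70 aa) = 0x70aa
  op=0x70aa>>11=0xe ⇒ ldi (RI)
  rd@[10:8]=0x0 ⇒ %r0
  imm@[7:0]=0xaa ⇒ #170
@+06  big-endian(6f 80) = 0x6f80
  op=0x6f80>>11=0xd ⇒ srl (RR)
  rd@[10:8]=0x7 ⇒ %r7
  rs@[7:5]=0x4 ⇒ %r4

neg %r4; ldi %r0, #170; srl %r7, %r4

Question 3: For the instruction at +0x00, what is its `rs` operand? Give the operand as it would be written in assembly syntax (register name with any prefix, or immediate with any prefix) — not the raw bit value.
%r5

off 0x00: read 98 a0 as big → 0x98a0
  op=0x98a0>>11=0x13 ⇒ band (RR)
  rd@[10:8]=0x0 ⇒ %r0
  rs@[7:5]=0x5 ⇒ %r5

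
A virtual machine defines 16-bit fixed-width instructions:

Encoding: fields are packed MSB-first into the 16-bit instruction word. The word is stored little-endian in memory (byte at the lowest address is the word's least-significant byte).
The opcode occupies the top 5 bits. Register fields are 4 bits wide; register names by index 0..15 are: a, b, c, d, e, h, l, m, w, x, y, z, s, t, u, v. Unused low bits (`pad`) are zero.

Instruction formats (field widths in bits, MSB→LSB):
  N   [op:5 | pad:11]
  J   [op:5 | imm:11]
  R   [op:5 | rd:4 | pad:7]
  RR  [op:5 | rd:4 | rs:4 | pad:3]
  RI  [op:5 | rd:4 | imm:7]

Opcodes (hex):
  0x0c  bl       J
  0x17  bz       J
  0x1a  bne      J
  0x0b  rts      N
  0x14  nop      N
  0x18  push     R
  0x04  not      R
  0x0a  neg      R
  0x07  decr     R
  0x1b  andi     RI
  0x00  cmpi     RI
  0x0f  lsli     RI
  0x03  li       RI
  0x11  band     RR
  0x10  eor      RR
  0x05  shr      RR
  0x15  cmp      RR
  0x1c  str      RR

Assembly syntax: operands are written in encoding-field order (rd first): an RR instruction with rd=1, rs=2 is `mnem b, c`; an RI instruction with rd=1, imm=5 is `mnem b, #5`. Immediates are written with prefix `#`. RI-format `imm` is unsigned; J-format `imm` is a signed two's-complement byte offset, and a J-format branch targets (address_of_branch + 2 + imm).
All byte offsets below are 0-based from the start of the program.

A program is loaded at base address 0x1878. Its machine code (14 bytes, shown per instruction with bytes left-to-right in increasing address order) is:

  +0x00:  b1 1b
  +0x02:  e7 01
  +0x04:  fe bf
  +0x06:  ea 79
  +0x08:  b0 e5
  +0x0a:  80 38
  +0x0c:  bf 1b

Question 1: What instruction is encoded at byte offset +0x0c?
+0x0c: bf 1b ⇒ word 0x1bbf (little)
  top 5b → 0x3 → li [RI]
  rd@[10:7]=0x7 ⇒ m
  imm@[6:0]=0x3f ⇒ #63

li m, #63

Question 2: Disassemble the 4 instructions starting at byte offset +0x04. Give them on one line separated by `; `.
bz #-2; lsli d, #106; str z, l; decr b

[04] fe bf → 0xbffe
  op=0xbffe>>11=0x17 ⇒ bz (J)
  [10:0] imm=2046 (s11→-2) = #-2
[06] ea 79 → 0x79ea
  op=0x79ea>>11=0xf ⇒ lsli (RI)
  [10:7] rd=3 = d
  [6:0] imm=106 = #106
[08] b0 e5 → 0xe5b0
  op=0xe5b0>>11=0x1c ⇒ str (RR)
  [10:7] rd=11 = z
  [6:3] rs=6 = l
[0a] 80 38 → 0x3880
  op=0x3880>>11=0x7 ⇒ decr (R)
  [10:7] rd=1 = b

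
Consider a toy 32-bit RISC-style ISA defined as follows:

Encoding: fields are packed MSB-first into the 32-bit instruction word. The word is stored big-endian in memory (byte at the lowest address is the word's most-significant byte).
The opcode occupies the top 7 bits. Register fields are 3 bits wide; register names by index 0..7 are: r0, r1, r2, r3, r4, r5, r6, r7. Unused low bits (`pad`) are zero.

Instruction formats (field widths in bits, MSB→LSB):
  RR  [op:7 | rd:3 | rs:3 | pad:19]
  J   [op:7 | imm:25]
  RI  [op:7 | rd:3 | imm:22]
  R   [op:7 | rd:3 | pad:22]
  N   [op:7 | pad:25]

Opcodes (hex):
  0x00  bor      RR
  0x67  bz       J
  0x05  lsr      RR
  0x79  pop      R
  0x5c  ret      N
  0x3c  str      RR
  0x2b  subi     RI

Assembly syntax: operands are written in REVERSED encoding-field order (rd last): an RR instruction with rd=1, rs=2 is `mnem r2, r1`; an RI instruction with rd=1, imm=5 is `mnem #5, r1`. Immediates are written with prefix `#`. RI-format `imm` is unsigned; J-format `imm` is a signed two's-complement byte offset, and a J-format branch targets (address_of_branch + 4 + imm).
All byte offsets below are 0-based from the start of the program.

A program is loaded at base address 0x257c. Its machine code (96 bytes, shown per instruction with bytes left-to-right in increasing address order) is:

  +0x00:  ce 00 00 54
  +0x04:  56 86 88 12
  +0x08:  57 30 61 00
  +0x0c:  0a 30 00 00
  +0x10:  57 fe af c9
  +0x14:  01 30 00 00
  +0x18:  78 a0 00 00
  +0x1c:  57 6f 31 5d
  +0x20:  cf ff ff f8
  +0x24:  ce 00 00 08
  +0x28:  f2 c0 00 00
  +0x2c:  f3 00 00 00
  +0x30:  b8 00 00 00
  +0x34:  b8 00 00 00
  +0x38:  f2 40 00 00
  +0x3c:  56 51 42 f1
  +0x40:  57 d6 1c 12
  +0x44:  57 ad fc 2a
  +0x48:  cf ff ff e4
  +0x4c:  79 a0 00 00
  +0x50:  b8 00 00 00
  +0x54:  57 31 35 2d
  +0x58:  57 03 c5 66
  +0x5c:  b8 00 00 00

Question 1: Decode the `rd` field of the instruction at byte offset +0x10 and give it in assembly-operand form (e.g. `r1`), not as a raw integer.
r7

+0x10: 57 fe af c9 ⇒ word 0x57feafc9 (big)
  top 7b → 0x2b → subi [RI]
  rd: (w>>22)&0x7=0x7 → r7
  imm: (w>>0)&0x3fffff=0x3eafc9 → #4108233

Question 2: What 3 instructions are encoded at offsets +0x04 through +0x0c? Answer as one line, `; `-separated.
+0x04: 56 86 88 12 ⇒ word 0x56868812 (big)
  top 7b → 0x2b → subi [RI]
  [24:22] rd=2 = r2
  [21:0] imm=428050 = #428050
+0x08: 57 30 61 00 ⇒ word 0x57306100 (big)
  top 7b → 0x2b → subi [RI]
  [24:22] rd=4 = r4
  [21:0] imm=3170560 = #3170560
+0x0c: 0a 30 00 00 ⇒ word 0x0a300000 (big)
  top 7b → 0x5 → lsr [RR]
  [24:22] rd=0 = r0
  [21:19] rs=6 = r6

subi #428050, r2; subi #3170560, r4; lsr r6, r0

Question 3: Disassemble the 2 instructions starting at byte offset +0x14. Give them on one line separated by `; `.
bor r6, r4; str r4, r2

[14] 01 30 00 00 → 0x01300000
  op=0x01300000>>25=0x0 ⇒ bor (RR)
  [24:22] rd=4 = r4
  [21:19] rs=6 = r6
[18] 78 a0 00 00 → 0x78a00000
  op=0x78a00000>>25=0x3c ⇒ str (RR)
  [24:22] rd=2 = r2
  [21:19] rs=4 = r4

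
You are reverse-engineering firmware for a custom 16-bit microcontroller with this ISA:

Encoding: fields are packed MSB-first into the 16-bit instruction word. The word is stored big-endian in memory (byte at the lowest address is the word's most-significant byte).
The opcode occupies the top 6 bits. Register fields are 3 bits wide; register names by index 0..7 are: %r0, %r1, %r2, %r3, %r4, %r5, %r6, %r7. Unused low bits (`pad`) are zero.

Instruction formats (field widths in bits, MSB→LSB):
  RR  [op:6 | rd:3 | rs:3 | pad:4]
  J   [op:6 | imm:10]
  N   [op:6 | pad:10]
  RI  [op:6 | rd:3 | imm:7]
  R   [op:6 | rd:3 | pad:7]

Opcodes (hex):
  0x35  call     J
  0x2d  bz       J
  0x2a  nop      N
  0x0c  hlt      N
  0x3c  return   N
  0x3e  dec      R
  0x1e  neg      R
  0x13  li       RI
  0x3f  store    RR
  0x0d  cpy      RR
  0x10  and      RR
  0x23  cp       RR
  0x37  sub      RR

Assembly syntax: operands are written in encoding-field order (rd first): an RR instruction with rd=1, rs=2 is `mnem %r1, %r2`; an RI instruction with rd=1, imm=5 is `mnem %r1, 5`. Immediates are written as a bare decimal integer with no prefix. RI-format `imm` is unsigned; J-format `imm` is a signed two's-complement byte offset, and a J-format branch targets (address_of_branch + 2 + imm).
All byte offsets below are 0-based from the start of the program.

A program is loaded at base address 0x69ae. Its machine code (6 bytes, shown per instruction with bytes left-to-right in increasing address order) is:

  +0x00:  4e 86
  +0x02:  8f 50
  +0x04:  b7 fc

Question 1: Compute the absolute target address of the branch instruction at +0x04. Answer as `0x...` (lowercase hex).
[04] b7 fc → 0xb7fc
  top 6b → 0x2d → bz [J]
  imm@[9:0]=0x3fc (s10→-4) ⇒ -4
  target = base 0x69ae + off 0x04 + 2 + imm -4 = 0x69b0

0x69b0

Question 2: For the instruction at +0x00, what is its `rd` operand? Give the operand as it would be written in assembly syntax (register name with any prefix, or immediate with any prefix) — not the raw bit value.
%r5

@+00  big-endian(4e 86) = 0x4e86
  opcode bits[15:10]=0x13: li/RI
  rd: (w>>7)&0x7=0x5 → %r5
  imm: (w>>0)&0x7f=0x6 → 6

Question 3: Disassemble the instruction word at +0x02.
cp %r6, %r5

@+02  big-endian(8f 50) = 0x8f50
  op=0x8f50>>10=0x23 ⇒ cp (RR)
  rd@[9:7]=0x6 ⇒ %r6
  rs@[6:4]=0x5 ⇒ %r5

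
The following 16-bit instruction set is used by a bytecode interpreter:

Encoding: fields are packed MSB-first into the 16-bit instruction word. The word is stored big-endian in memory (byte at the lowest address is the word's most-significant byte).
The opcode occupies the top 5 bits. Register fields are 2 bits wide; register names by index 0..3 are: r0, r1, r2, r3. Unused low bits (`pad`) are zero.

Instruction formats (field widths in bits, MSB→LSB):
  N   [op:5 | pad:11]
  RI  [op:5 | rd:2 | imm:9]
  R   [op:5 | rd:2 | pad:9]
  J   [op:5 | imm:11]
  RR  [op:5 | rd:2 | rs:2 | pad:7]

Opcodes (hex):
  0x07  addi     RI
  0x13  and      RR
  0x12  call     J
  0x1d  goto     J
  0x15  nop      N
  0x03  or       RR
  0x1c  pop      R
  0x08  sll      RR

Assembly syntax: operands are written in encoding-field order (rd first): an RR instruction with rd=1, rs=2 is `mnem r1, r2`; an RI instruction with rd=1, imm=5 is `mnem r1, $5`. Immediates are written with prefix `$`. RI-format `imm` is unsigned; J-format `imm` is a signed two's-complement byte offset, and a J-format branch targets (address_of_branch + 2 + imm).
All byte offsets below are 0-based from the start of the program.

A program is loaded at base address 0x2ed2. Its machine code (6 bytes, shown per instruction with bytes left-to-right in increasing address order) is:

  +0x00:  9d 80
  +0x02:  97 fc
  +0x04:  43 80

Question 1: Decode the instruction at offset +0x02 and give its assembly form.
call $-4

+0x02: 97 fc ⇒ word 0x97fc (big)
  top 5b → 0x12 → call [J]
  [10:0] imm=2044 (s11→-4) = $-4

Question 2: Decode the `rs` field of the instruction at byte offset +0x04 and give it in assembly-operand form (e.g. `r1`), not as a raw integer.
off 0x04: read 43 80 as big → 0x4380
  top 5b → 0x8 → sll [RR]
  rd: (w>>9)&0x3=0x1 → r1
  rs: (w>>7)&0x3=0x3 → r3

r3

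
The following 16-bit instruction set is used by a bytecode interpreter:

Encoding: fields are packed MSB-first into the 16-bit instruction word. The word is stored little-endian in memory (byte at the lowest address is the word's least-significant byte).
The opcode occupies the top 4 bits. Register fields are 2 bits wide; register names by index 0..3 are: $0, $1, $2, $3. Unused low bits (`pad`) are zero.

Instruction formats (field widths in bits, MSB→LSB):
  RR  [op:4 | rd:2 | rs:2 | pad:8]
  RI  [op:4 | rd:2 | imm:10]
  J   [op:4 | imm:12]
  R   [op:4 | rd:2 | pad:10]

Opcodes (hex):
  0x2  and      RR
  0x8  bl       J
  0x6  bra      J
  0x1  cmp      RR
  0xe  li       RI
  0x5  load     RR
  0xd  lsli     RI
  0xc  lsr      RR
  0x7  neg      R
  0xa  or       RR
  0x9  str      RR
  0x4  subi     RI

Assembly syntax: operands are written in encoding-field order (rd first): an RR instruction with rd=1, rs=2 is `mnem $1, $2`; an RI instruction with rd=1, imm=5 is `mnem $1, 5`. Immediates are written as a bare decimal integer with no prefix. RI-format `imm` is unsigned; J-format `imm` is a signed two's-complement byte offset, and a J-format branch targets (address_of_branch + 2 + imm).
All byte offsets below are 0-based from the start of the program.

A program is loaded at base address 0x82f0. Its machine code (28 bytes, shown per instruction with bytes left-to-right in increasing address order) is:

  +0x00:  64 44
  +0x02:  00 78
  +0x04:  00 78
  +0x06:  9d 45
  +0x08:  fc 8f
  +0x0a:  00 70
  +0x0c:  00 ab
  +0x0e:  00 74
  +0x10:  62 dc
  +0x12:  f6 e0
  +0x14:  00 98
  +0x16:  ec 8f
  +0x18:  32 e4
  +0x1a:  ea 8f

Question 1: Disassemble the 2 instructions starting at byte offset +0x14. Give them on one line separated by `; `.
[14] 00 98 → 0x9800
  opcode bits[15:12]=0x9: str/RR
  [11:10] rd=2 = $2
  [9:8] rs=0 = $0
[16] ec 8f → 0x8fec
  opcode bits[15:12]=0x8: bl/J
  [11:0] imm=4076 (s12→-20) = -20

str $2, $0; bl -20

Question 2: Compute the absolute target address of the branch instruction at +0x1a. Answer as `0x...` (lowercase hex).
@+1a  little-endian(ea 8f) = 0x8fea
  op=0x8fea>>12=0x8 ⇒ bl (J)
  imm@[11:0]=0xfea (s12→-22) ⇒ -22
  target = base 0x82f0 + off 0x1a + 2 + imm -22 = 0x82f6

0x82f6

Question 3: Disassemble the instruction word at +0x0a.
neg $0

@+0a  little-endian(00 70) = 0x7000
  op=0x7000>>12=0x7 ⇒ neg (R)
  rd@[11:10]=0x0 ⇒ $0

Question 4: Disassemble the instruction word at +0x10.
@+10  little-endian(62 dc) = 0xdc62
  top 4b → 0xd → lsli [RI]
  [11:10] rd=3 = $3
  [9:0] imm=98 = 98

lsli $3, 98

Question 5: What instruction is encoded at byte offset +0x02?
[02] 00 78 → 0x7800
  top 4b → 0x7 → neg [R]
  rd: (w>>10)&0x3=0x2 → $2

neg $2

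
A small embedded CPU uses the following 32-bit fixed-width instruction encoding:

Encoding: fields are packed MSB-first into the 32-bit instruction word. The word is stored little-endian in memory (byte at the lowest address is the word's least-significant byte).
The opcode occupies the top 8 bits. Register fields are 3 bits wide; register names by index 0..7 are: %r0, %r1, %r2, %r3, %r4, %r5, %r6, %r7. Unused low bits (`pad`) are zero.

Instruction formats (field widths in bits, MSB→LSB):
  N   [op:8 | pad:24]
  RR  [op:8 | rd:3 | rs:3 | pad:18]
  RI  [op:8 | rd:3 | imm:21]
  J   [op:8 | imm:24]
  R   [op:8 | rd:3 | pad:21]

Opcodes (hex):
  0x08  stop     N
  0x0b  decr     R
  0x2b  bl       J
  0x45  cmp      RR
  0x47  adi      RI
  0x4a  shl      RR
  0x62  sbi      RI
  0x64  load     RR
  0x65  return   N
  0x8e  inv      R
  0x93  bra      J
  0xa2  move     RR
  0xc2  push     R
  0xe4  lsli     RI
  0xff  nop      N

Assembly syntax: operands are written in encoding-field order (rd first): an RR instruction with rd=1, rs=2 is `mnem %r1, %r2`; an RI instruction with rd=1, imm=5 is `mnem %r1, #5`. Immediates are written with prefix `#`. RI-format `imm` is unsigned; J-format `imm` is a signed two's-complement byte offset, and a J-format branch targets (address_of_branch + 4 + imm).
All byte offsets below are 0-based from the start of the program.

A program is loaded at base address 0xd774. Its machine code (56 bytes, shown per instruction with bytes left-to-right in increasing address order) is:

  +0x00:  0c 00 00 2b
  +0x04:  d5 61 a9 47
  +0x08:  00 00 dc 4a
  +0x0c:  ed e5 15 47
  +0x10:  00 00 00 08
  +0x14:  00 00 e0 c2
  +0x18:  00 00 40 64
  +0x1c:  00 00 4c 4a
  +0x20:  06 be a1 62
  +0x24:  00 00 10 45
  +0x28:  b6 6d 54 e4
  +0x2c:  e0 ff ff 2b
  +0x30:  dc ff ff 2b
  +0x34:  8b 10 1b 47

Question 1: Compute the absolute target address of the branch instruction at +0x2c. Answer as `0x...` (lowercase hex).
0xd784

off 0x2c: read e0 ff ff 2b as little → 0x2bffffe0
  op=0x2bffffe0>>24=0x2b ⇒ bl (J)
  imm@[23:0]=0xffffe0 (s24→-32) ⇒ #-32
  target = base 0xd774 + off 0x2c + 4 + imm -32 = 0xd784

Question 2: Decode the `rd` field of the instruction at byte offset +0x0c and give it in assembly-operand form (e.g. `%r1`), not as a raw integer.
%r0

off 0x0c: read ed e5 15 47 as little → 0x4715e5ed
  op=0x4715e5ed>>24=0x47 ⇒ adi (RI)
  [23:21] rd=0 = %r0
  [20:0] imm=1435117 = #1435117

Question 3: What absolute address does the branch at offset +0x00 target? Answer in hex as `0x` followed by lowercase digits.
[00] 0c 00 00 2b → 0x2b00000c
  opcode bits[31:24]=0x2b: bl/J
  imm@[23:0]=0xc ⇒ #12
  target = base 0xd774 + off 0x00 + 4 + imm 12 = 0xd784

0xd784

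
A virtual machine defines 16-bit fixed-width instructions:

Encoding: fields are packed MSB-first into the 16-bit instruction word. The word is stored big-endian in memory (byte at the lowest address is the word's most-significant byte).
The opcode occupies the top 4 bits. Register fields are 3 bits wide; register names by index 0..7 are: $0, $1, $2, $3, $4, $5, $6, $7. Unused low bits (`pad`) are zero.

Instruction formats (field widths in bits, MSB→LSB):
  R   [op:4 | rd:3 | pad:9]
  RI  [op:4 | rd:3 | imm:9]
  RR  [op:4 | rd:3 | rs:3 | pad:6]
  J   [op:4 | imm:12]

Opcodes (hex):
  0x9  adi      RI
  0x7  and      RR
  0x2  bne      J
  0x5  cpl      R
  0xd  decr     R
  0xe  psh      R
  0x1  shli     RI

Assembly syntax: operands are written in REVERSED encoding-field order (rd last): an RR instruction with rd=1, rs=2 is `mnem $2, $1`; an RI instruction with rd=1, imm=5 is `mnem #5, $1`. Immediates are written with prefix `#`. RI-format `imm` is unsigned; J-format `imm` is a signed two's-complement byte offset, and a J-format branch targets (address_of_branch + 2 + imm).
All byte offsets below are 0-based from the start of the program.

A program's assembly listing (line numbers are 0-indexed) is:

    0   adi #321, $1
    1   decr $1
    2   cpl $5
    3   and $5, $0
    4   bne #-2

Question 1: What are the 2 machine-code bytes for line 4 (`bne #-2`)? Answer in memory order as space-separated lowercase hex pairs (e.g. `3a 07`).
2f fe

4. bne fields op=0x2:4|imm=-2:12 → word 2ffeh → 2f fe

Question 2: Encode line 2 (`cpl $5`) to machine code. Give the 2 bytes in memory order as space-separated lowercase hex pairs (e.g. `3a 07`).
line 2 (cpl): pack op=0x5:4|rd=5:3|pad=0:9 = 0x5a00; big→ 5a 00

5a 00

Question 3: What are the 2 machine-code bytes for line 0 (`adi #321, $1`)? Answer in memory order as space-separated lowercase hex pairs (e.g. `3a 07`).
line 0 (adi): pack op=0x9:4|rd=1:3|imm=321:9 = 0x9341; big→ 93 41

93 41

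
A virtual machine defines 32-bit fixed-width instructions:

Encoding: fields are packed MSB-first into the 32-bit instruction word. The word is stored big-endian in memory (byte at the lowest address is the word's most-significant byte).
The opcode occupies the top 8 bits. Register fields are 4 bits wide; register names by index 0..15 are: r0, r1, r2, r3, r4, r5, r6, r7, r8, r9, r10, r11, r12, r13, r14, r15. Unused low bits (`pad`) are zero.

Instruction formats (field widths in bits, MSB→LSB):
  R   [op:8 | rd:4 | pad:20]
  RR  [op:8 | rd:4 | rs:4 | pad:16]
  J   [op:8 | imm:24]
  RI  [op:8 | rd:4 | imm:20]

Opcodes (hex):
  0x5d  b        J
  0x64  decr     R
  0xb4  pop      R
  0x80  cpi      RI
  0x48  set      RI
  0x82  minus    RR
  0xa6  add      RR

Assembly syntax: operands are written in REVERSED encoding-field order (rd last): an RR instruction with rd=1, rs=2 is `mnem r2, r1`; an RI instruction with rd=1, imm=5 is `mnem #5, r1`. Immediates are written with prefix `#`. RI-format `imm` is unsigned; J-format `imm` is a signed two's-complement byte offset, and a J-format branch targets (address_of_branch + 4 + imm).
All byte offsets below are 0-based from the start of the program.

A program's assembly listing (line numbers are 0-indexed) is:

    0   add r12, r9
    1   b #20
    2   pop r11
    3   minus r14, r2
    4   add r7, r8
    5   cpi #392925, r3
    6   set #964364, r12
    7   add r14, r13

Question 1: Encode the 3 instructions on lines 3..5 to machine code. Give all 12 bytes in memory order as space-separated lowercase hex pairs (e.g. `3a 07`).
82 2e 00 00 a6 87 00 00 80 35 fe dd

line 3 (minus): pack op=0x82:8|rd=2:4|rs=14:4|pad=0:16 = 0x822e0000; big→ 82 2e 00 00
line 4 (add): pack op=0xa6:8|rd=8:4|rs=7:4|pad=0:16 = 0xa6870000; big→ a6 87 00 00
line 5 (cpi): pack op=0x80:8|rd=3:4|imm=392925:20 = 0x8035fedd; big→ 80 35 fe dd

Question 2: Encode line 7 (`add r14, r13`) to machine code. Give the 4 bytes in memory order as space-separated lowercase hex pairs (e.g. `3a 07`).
a6 de 00 00

7. add fields op=0xa6:8|rd=13:4|rs=14:4|pad=0:16 → word a6de0000h → a6 de 00 00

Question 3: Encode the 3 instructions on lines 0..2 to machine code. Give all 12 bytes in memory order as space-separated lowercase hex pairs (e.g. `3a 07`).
a6 9c 00 00 5d 00 00 14 b4 b0 00 00

0. add fields op=0xa6:8|rd=9:4|rs=12:4|pad=0:16 → word a69c0000h → a6 9c 00 00
1. b fields op=0x5d:8|imm=20:24 → word 5d000014h → 5d 00 00 14
2. pop fields op=0xb4:8|rd=11:4|pad=0:20 → word b4b00000h → b4 b0 00 00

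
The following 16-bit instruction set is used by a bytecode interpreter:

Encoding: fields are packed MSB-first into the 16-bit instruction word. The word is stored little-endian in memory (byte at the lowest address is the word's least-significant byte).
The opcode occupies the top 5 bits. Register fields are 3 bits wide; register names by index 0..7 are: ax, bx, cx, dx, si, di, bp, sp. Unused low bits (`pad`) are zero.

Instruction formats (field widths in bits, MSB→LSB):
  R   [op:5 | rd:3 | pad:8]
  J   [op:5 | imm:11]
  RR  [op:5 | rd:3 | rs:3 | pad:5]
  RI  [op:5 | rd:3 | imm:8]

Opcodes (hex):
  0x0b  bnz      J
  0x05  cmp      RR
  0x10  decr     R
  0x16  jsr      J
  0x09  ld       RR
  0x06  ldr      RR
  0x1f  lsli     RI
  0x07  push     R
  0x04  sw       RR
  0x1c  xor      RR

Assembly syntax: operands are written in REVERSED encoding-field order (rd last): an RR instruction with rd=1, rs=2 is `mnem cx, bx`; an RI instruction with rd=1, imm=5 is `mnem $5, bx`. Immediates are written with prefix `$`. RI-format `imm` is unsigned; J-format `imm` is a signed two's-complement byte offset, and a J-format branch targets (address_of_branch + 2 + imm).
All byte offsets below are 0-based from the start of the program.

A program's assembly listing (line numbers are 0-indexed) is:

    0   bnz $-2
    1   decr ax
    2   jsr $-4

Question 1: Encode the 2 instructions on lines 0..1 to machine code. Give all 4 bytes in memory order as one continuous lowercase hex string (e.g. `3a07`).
fe5f0080

L0: bnz op=0xb:5|imm=-2:11 ⇒ 0x5ffe ⇒ little fe 5f
L1: decr op=0x10:5|rd=0:3|pad=0:8 ⇒ 0x8000 ⇒ little 00 80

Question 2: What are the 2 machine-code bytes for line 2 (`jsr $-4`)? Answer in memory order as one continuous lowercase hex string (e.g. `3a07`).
fcb7

L2: jsr op=0x16:5|imm=-4:11 ⇒ 0xb7fc ⇒ little fc b7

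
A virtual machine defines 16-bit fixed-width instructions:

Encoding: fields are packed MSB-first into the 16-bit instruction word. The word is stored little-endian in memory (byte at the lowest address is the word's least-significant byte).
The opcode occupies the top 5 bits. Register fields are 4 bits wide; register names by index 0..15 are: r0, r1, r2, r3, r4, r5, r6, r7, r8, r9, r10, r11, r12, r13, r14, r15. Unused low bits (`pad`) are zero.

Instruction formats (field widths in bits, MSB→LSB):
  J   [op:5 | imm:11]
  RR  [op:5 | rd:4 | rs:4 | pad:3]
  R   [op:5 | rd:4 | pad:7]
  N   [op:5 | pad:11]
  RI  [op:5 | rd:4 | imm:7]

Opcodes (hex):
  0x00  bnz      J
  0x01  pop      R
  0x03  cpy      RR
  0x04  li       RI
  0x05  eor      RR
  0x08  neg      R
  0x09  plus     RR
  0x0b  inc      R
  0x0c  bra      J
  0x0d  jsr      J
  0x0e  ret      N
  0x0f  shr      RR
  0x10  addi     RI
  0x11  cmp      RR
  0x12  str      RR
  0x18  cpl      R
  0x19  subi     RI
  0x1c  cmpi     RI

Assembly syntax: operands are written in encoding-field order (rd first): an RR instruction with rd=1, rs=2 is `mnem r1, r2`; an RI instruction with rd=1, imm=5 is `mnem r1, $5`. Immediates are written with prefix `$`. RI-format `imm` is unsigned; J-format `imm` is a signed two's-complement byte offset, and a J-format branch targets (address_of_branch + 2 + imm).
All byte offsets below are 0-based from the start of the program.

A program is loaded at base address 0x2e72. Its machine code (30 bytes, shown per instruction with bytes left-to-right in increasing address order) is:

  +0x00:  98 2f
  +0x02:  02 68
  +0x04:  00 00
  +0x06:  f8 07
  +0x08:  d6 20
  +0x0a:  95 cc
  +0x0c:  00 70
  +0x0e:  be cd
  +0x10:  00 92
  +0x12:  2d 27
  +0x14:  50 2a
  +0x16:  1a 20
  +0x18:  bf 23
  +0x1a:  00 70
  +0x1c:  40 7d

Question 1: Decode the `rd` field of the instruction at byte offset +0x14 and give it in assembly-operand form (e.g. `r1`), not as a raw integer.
r4

[14] 50 2a → 0x2a50
  op=0x2a50>>11=0x5 ⇒ eor (RR)
  rd: (w>>7)&0xf=0x4 → r4
  rs: (w>>3)&0xf=0xa → r10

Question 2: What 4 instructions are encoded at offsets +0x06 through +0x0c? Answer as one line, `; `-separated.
off 0x06: read f8 07 as little → 0x07f8
  opcode bits[15:11]=0x0: bnz/J
  imm@[10:0]=0x7f8 (s11→-8) ⇒ $-8
off 0x08: read d6 20 as little → 0x20d6
  opcode bits[15:11]=0x4: li/RI
  rd@[10:7]=0x1 ⇒ r1
  imm@[6:0]=0x56 ⇒ $86
off 0x0a: read 95 cc as little → 0xcc95
  opcode bits[15:11]=0x19: subi/RI
  rd@[10:7]=0x9 ⇒ r9
  imm@[6:0]=0x15 ⇒ $21
off 0x0c: read 00 70 as little → 0x7000
  opcode bits[15:11]=0xe: ret/N

bnz $-8; li r1, $86; subi r9, $21; ret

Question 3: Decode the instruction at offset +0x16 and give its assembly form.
[16] 1a 20 → 0x201a
  top 5b → 0x4 → li [RI]
  rd: (w>>7)&0xf=0x0 → r0
  imm: (w>>0)&0x7f=0x1a → $26

li r0, $26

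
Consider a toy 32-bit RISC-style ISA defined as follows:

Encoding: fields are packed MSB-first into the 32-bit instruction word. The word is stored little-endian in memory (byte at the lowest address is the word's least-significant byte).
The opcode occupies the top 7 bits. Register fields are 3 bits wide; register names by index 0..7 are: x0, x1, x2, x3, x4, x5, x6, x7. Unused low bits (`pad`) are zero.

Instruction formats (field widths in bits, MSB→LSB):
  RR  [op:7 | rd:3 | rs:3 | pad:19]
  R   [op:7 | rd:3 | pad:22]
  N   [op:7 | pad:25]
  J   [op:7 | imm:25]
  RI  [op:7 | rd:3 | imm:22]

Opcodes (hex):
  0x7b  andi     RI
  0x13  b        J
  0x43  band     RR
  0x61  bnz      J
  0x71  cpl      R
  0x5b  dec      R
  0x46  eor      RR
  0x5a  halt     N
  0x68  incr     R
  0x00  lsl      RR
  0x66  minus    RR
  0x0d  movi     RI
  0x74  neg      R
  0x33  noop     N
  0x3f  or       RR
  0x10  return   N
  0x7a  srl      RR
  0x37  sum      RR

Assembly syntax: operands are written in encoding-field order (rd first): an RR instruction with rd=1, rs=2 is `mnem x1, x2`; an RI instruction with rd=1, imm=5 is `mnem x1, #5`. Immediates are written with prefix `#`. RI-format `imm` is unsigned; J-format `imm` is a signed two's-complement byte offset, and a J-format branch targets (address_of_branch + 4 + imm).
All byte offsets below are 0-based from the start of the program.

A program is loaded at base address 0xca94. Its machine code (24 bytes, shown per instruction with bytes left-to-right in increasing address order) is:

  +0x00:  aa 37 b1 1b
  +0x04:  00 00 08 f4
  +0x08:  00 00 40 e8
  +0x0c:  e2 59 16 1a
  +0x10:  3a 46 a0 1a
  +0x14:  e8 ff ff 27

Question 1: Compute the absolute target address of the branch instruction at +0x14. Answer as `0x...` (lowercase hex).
0xca94

off 0x14: read e8 ff ff 27 as little → 0x27ffffe8
  opcode bits[31:25]=0x13: b/J
  imm: (w>>0)&0x1ffffff=0x1ffffe8 (s25→-24) → #-24
  target = base 0xca94 + off 0x14 + 4 + imm -24 = 0xca94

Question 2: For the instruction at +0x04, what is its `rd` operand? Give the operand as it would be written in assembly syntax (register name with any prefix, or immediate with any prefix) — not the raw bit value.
x0

off 0x04: read 00 00 08 f4 as little → 0xf4080000
  opcode bits[31:25]=0x7a: srl/RR
  rd: (w>>22)&0x7=0x0 → x0
  rs: (w>>19)&0x7=0x1 → x1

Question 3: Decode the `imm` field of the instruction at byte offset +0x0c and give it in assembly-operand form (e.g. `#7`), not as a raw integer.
#1464802

@+0c  little-endian(e2 59 16 1a) = 0x1a1659e2
  op=0x1a1659e2>>25=0xd ⇒ movi (RI)
  rd: (w>>22)&0x7=0x0 → x0
  imm: (w>>0)&0x3fffff=0x1659e2 → #1464802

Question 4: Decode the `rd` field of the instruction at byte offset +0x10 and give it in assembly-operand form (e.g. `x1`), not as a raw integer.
x2

[10] 3a 46 a0 1a → 0x1aa0463a
  top 7b → 0xd → movi [RI]
  [24:22] rd=2 = x2
  [21:0] imm=2115130 = #2115130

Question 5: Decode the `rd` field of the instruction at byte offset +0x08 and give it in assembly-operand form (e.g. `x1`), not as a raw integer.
+0x08: 00 00 40 e8 ⇒ word 0xe8400000 (little)
  top 7b → 0x74 → neg [R]
  [24:22] rd=1 = x1

x1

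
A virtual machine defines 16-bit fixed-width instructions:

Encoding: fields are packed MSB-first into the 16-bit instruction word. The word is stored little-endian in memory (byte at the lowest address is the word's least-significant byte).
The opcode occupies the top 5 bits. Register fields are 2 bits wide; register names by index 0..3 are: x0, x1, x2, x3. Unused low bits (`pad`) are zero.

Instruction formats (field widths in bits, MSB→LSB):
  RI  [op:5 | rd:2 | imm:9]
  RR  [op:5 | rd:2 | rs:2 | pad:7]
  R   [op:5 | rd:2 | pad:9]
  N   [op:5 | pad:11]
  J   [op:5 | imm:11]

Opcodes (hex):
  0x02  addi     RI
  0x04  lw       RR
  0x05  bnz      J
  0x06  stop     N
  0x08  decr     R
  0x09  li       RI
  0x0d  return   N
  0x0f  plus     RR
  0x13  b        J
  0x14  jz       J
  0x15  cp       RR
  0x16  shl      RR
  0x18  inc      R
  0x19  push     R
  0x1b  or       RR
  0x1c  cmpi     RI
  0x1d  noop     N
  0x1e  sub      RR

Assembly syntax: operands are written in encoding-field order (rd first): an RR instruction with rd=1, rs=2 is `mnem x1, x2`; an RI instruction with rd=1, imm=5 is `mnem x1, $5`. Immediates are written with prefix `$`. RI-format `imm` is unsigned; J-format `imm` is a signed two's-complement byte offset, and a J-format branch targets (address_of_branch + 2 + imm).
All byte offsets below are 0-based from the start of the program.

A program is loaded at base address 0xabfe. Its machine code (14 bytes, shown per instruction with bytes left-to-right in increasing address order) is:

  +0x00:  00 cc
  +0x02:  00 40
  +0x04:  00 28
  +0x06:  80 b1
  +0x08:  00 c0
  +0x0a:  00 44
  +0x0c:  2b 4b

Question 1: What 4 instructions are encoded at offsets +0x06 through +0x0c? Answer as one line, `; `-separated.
shl x0, x3; inc x0; decr x2; li x1, $299

+0x06: 80 b1 ⇒ word 0xb180 (little)
  op=0xb180>>11=0x16 ⇒ shl (RR)
  rd@[10:9]=0x0 ⇒ x0
  rs@[8:7]=0x3 ⇒ x3
+0x08: 00 c0 ⇒ word 0xc000 (little)
  op=0xc000>>11=0x18 ⇒ inc (R)
  rd@[10:9]=0x0 ⇒ x0
+0x0a: 00 44 ⇒ word 0x4400 (little)
  op=0x4400>>11=0x8 ⇒ decr (R)
  rd@[10:9]=0x2 ⇒ x2
+0x0c: 2b 4b ⇒ word 0x4b2b (little)
  op=0x4b2b>>11=0x9 ⇒ li (RI)
  rd@[10:9]=0x1 ⇒ x1
  imm@[8:0]=0x12b ⇒ $299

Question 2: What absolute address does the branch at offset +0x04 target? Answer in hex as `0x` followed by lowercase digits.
@+04  little-endian(00 28) = 0x2800
  top 5b → 0x5 → bnz [J]
  [10:0] imm=0 = $0
  target = base 0xabfe + off 0x04 + 2 + imm 0 = 0xac04

0xac04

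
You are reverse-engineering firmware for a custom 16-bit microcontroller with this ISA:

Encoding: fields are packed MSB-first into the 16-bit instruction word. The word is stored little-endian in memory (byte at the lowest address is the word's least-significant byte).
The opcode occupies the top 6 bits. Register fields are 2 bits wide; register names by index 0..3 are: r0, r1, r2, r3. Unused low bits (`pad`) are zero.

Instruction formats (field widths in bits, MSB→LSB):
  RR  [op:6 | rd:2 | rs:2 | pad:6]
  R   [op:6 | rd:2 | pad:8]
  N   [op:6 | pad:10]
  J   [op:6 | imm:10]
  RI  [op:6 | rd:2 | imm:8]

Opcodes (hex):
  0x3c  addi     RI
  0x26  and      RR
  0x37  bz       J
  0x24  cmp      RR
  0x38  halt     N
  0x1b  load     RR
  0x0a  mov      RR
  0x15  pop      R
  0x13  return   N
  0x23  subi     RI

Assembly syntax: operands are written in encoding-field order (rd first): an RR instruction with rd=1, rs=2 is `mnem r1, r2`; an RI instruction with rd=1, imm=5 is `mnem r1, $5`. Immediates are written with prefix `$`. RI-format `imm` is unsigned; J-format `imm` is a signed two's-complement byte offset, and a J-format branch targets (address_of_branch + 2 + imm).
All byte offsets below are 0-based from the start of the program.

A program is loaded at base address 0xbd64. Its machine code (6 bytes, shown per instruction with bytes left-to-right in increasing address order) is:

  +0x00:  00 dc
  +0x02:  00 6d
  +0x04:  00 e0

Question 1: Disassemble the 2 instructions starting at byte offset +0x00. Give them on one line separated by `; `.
bz $0; load r1, r0

off 0x00: read 00 dc as little → 0xdc00
  top 6b → 0x37 → bz [J]
  [9:0] imm=0 = $0
off 0x02: read 00 6d as little → 0x6d00
  top 6b → 0x1b → load [RR]
  [9:8] rd=1 = r1
  [7:6] rs=0 = r0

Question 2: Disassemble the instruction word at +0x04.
halt

[04] 00 e0 → 0xe000
  opcode bits[15:10]=0x38: halt/N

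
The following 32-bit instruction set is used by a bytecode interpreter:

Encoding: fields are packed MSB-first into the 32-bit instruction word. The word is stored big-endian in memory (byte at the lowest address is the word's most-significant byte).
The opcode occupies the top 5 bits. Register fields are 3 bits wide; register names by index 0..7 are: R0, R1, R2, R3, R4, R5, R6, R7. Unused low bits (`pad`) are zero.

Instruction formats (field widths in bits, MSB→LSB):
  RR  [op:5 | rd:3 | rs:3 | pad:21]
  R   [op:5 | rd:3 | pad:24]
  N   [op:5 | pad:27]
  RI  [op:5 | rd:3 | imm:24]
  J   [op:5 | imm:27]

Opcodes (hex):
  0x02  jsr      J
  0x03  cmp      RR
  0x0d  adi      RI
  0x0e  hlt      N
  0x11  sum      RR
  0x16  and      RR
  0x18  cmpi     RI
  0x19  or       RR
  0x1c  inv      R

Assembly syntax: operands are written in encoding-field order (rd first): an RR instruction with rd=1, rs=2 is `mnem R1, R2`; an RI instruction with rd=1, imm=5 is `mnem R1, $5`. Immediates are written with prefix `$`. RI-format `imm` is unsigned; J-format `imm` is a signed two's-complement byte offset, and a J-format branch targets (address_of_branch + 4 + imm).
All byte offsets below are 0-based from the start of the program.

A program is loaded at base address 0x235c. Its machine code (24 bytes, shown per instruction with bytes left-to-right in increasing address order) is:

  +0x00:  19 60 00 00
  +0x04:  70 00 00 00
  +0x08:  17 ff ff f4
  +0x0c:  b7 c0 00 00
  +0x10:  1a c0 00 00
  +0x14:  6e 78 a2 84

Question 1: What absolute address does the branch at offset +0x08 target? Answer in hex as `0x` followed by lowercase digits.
@+08  big-endian(17 ff ff f4) = 0x17fffff4
  top 5b → 0x2 → jsr [J]
  [26:0] imm=134217716 (s27→-12) = $-12
  target = base 0x235c + off 0x08 + 4 + imm -12 = 0x235c

0x235c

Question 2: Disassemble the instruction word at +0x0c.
off 0x0c: read b7 c0 00 00 as big → 0xb7c00000
  op=0xb7c00000>>27=0x16 ⇒ and (RR)
  [26:24] rd=7 = R7
  [23:21] rs=6 = R6

and R7, R6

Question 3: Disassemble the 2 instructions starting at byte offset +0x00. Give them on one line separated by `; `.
@+00  big-endian(19 60 00 00) = 0x19600000
  top 5b → 0x3 → cmp [RR]
  rd: (w>>24)&0x7=0x1 → R1
  rs: (w>>21)&0x7=0x3 → R3
@+04  big-endian(70 00 00 00) = 0x70000000
  top 5b → 0xe → hlt [N]

cmp R1, R3; hlt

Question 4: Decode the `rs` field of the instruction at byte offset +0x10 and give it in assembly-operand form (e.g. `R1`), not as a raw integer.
R6

@+10  big-endian(1a c0 00 00) = 0x1ac00000
  top 5b → 0x3 → cmp [RR]
  [26:24] rd=2 = R2
  [23:21] rs=6 = R6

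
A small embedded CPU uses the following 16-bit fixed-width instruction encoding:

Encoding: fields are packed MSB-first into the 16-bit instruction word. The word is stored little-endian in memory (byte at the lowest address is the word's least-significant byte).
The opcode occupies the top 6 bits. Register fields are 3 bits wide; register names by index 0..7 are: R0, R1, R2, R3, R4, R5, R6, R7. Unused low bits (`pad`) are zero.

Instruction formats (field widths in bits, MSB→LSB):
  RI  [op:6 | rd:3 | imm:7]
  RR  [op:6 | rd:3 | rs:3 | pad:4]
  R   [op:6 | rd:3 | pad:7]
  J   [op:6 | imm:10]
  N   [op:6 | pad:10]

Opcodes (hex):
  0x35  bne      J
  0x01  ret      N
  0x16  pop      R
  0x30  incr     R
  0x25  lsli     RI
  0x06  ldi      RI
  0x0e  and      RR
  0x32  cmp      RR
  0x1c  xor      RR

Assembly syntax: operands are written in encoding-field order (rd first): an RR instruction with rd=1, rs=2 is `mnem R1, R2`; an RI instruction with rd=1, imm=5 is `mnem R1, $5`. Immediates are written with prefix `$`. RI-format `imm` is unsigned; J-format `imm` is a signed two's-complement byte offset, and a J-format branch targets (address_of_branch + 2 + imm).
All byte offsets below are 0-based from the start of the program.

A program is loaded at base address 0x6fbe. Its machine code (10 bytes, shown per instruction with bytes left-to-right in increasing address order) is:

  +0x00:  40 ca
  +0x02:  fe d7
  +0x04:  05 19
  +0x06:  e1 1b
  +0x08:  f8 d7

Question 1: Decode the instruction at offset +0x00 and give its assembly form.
@+00  little-endian(40 ca) = 0xca40
  op=0xca40>>10=0x32 ⇒ cmp (RR)
  rd@[9:7]=0x4 ⇒ R4
  rs@[6:4]=0x4 ⇒ R4

cmp R4, R4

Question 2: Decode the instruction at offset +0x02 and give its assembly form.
off 0x02: read fe d7 as little → 0xd7fe
  opcode bits[15:10]=0x35: bne/J
  [9:0] imm=1022 (s10→-2) = $-2

bne $-2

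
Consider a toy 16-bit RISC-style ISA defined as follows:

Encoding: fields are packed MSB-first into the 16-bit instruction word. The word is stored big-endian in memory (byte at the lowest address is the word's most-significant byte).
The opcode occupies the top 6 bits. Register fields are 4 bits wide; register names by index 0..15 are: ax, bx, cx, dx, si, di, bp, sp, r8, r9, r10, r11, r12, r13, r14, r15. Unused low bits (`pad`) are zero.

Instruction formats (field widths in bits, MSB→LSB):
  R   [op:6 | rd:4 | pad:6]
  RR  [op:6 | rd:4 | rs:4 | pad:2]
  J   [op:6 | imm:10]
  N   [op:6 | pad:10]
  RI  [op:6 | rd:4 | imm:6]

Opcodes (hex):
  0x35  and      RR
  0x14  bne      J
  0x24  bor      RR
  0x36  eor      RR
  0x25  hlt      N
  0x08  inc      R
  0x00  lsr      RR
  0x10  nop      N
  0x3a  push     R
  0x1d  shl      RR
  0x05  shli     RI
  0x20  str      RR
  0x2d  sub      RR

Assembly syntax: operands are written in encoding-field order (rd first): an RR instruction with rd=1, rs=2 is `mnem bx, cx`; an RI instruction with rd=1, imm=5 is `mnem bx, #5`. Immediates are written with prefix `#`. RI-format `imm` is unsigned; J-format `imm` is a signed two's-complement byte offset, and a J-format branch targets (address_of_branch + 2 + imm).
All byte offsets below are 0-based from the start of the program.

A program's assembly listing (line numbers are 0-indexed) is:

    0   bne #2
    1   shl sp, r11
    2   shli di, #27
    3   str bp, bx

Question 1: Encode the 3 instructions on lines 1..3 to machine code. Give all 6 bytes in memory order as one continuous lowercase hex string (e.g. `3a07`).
75ec155b8184

line 1 (shl): pack op=0x1d:6|rd=7:4|rs=11:4|pad=0:2 = 0x75ec; big→ 75 ec
line 2 (shli): pack op=0x5:6|rd=5:4|imm=27:6 = 0x155b; big→ 15 5b
line 3 (str): pack op=0x20:6|rd=6:4|rs=1:4|pad=0:2 = 0x8184; big→ 81 84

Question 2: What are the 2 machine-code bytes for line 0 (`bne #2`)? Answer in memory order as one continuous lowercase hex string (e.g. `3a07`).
5002

line 0 (bne): pack op=0x14:6|imm=2:10 = 0x5002; big→ 50 02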